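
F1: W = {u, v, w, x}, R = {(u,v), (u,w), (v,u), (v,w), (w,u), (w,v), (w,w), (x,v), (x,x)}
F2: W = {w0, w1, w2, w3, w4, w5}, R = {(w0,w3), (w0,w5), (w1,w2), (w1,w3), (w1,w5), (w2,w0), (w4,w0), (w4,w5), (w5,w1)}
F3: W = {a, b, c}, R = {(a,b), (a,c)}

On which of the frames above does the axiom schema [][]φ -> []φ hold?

F1

This is the axiom for density; its first-order frame correspondent is forall x forall y (Rxy -> exists z (Rxz & Rzy)).
F1: satisfies the condition.
F2: fails — Rw1w5 but no z with Rw1z and Rzw5.
F3: fails — Rac but no z with Raz and Rzc.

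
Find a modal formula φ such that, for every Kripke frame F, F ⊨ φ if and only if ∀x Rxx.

A defining formula is □p → p (the T axiom).
Suppose □p→p is valid. At any x set V(p)={w : Rxw}. Then □p holds at x, so p holds at x, i.e. Rxx.

□p → p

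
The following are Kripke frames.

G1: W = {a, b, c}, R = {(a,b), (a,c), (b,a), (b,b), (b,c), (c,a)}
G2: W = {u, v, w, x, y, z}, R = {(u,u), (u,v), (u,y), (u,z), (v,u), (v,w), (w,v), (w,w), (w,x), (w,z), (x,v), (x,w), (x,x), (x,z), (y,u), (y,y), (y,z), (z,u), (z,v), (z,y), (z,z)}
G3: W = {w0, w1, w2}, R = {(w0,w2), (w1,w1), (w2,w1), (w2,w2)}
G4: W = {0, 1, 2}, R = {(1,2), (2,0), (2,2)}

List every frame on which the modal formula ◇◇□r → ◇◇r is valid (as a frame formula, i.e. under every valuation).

The schema corresponds to a generalized confluence (Geach) condition: ∀x ∀y (xR²y → ∃w (yRw ∧ xR²w)).
G1: fails — cR²c but no w with cRw and cR²w.
G2: satisfies the condition.
G3: satisfies the condition.
G4: fails — 1R²0 but no w with 0Rw and 1R²w.
Valid on: G2, G3.

G2, G3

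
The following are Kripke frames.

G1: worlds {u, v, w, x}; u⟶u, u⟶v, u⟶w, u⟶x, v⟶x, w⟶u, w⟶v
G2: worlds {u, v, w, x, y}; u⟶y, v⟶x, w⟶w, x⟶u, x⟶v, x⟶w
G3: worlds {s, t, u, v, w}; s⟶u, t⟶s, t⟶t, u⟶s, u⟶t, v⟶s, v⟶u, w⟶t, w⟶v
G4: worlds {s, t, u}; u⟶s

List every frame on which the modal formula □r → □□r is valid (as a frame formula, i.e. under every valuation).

G4

Frame correspondent (Sahlqvist): ∀x ∀y ∀z (Rxy ∧ Ryz → Rxz) — i.e. transitivity.
G1: fails — Rwu and Ruw but not Rww.
G2: fails — Rvx and Rxw but not Rvw.
G3: fails — Rwt and Rts but not Rws.
G4: satisfies the condition.
Valid on: G4.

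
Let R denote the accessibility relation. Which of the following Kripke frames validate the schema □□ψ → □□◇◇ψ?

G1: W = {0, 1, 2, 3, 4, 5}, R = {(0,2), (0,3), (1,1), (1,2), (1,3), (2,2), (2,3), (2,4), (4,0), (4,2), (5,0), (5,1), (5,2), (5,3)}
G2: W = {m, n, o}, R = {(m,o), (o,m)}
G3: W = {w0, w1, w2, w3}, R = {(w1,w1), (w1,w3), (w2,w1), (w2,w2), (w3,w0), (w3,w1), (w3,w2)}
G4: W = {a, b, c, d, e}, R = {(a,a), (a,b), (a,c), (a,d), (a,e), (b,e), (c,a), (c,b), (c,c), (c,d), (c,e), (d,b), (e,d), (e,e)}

This is the axiom for a generalized confluence (Geach) condition; its first-order frame correspondent is ∀x ∀z (xR²z → ∃w (xR²w ∧ zR²w)).
G1: fails — 0R²3 but no w with 0R²w and 3R²w.
G2: condition met.
G3: fails — w1R²w0 but no w with w1R²w and w0R²w.
G4: condition met.
Valid on: G2, G4.

G2, G4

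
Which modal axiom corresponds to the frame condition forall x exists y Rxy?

This is seriality; the standard corresponding axiom is D: □ψ → ◇ψ.

□ψ → ◇ψ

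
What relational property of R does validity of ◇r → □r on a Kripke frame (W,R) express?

partial functionality: ∀x ∀y ∀z (Rxy ∧ Rxz → y = z)

This schema is the CD axiom.
Its frame correspondent is partial functionality — ∀x ∀y ∀z (Rxy ∧ Rxz → y = z).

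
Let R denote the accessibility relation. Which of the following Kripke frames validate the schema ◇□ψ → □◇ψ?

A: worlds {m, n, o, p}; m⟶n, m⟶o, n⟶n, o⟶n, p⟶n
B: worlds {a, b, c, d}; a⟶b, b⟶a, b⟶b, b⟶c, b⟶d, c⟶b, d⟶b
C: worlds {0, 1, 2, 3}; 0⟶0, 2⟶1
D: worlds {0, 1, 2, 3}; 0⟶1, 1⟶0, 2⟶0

A, B, D

This is the axiom for convergence; its first-order frame correspondent is ∀x ∀y ∀z (Rxy ∧ Rxz → ∃w (Ryw ∧ Rzw)).
A: satisfies the condition.
B: satisfies the condition.
C: fails — R21 and R21 but 1 and 1 have no common successor.
D: satisfies the condition.
Valid on: A, B, D.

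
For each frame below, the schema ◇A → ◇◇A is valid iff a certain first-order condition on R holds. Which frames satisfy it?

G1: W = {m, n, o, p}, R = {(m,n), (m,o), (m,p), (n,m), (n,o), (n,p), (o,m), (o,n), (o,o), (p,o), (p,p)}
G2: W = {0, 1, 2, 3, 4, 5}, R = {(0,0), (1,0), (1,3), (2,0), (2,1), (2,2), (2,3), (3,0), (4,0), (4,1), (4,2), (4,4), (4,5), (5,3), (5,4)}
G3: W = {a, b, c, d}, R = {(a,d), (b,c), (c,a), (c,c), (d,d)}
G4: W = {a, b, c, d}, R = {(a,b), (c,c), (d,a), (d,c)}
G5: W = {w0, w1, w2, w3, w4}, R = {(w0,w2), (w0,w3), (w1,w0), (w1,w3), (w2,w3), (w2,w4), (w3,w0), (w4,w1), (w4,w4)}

G1, G3

Frame correspondent (Sahlqvist): ∀x ∀y (xRy → ∃w (y = w ∧ xR²w)) — i.e. a generalized confluence (Geach) condition.
G1: condition met.
G2: fails — 1R3 but no w with 3=w and 1R²w.
G3: condition met.
G4: fails — aRb but no w with b=w and aR²w.
G5: fails — w0Rw2 but no w with w2=w and w0R²w.
Valid on: G1, G3.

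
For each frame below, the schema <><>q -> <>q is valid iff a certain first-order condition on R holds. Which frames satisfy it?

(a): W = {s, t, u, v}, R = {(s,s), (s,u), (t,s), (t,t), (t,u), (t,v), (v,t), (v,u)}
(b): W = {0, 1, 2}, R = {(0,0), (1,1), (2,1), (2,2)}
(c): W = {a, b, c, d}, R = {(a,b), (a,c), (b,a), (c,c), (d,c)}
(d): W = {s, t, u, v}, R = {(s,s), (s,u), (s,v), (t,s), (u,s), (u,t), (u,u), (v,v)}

(b)

Frame correspondent (Sahlqvist): forall x forall y forall z (Rxy & Ryz -> Rxz) — i.e. transitivity.
(a): fails — Rvt and Rtv but not Rvv.
(b): holds.
(c): fails — Rab and Rba but not Raa.
(d): fails — Rus and Rsv but not Ruv.
Valid on: (b).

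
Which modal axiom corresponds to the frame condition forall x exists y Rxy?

□q → ◇q

A defining formula is □q → ◇q (the D axiom).
Suppose □q→◇q is valid. At any x set V(q)=W. Then □q at x, so ◇q at x, so x has a successor.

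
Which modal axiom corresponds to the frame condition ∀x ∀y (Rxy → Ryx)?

ψ → □◇ψ

A defining formula is ψ → □◇ψ (the B axiom).
Suppose ψ→□◇ψ is valid. Take Rxy and set V(ψ)={x}. Then ψ at x, so □◇ψ at x, so ◇ψ at y, so some z with Ryz has ψ; z=x, i.e. Ryx.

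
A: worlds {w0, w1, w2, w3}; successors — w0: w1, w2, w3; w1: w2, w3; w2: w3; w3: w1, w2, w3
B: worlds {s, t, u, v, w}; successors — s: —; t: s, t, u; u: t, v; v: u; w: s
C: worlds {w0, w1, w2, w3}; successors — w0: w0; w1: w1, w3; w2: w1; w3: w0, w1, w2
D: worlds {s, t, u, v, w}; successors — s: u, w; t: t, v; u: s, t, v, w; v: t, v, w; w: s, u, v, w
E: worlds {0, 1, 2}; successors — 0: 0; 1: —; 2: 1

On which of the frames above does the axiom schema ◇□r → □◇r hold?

The schema corresponds to convergence: ∀x ∀y ∀z (Rxy ∧ Rxz → ∃w (Ryw ∧ Rzw)).
A: satisfies the condition.
B: fails — Rts and Rts but s and s have no common successor.
C: fails — Rw3w1 and Rw3w0 but w1 and w0 have no common successor.
D: fails — Rut and Rus but t and s have no common successor.
E: fails — R21 and R21 but 1 and 1 have no common successor.

A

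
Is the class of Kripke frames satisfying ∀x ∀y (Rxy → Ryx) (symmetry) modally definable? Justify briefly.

Yes, by p → □◇p

The condition is symmetry. A defining modal formula is p → □◇p.
Suppose p→□◇p is valid. Take Rxy and set V(p)={x}. Then p at x, so □◇p at x, so ◇p at y, so some z with Ryz has p; z=x, i.e. Ryx.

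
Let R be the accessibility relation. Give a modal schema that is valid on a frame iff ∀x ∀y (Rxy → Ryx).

This is symmetry; the standard corresponding axiom is B: p → □◇p.
Suppose p→□◇p is valid. Take Rxy and set V(p)={x}. Then p at x, so □◇p at x, so ◇p at y, so some z with Ryz has p; z=x, i.e. Ryx.

p → □◇p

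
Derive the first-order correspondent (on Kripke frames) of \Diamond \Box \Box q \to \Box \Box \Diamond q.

\forall x \forall y \forall z ((xRy \wedge x R^2 z) \to \exists w (y R^2 w \wedge zRw))

This is a Sahlqvist (Geach-type) schema ◇^1□^2q → □^2◇^1q.
Minimal-valuation argument: fix x; take any y with xR^1y and any z with xR^2z. Set V(q) to the set of worlds R-reachable from y in exactly 2 steps. Then □^2q holds at y, so the antecedent holds at x; validity forces ◇^1q at z, giving a w with zR^1w and yR^2w.
First-order correspondent: \forall x \forall y \forall z ((xRy \wedge x R^2 z) \to \exists w (y R^2 w \wedge zRw)).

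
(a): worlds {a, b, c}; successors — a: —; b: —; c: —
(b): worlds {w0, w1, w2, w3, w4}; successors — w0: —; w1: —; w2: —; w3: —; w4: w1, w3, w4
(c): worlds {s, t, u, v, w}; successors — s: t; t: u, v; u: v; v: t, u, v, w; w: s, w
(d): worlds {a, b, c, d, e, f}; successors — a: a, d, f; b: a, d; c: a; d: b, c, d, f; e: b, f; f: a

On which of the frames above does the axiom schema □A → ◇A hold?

(c), (d)

This is the axiom for seriality; its first-order frame correspondent is ∀x ∃y Rxy.
(a): fails — world a has no successor.
(b): fails — world w0 has no successor.
(c): ✓.
(d): ✓.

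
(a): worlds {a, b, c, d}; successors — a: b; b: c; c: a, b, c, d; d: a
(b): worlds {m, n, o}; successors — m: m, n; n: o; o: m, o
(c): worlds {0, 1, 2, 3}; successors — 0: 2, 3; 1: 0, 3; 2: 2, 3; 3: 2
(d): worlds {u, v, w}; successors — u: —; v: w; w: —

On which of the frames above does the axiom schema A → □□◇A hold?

The schema corresponds to a generalized confluence (Geach) condition: ∀x ∀z (xR²z → ∃w (x = w ∧ zRw)).
(a): fails — bR²b but no w with b=w and bRw.
(b): fails — mR²n but no w with m=w and nRw.
(c): fails — 0R²2 but no w with 0=w and 2Rw.
(d): satisfies the condition.
Valid on: (d).

(d)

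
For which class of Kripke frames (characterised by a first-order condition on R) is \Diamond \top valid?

◇⊤ holds at w iff w has a successor, so frame-validity of ◇⊤ is exactly seriality. Equivalently via □ψ → ◇ψ:
Suppose □ψ→◇ψ is valid. At any x set V(ψ)=W. Then □ψ at x, so ◇ψ at x, so x has a successor.
Conversely, on a frame with seriality the schema holds at every world under every valuation.
So the correspondent is seriality.

seriality: \forall x \exists y Rxy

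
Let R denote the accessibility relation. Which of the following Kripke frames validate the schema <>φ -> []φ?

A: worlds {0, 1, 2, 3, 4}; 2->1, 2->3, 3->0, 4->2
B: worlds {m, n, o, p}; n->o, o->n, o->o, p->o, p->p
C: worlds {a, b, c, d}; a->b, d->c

Frame correspondent (Sahlqvist): forall x forall y forall z (Rxy & Rxz -> y = z) — i.e. partial functionality.
A: fails — 2 sees both 1 and 3.
B: fails — o sees both n and o.
C: condition met.

C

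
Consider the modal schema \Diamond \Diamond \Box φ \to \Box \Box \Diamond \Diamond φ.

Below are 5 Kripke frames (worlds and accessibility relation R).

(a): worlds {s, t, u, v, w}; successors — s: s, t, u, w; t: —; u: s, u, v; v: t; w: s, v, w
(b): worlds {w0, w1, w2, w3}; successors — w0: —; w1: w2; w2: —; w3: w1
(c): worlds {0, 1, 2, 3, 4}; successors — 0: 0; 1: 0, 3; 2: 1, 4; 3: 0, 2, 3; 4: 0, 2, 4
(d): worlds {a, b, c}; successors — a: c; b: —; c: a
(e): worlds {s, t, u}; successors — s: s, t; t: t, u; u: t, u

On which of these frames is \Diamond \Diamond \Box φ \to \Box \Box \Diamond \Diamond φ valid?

The schema corresponds to a generalized confluence (Geach) condition: \forall x \forall y \forall z ((x R^2 y \wedge x R^2 z) \to \exists w (yRw \wedge z R^2 w)).
(a): fails — sR²s, sR²t but no w* with sRw* and tR²w*.
(b): fails — w3R²w2, w3R²w2 but no w with w2Rw and w2R²w.
(c): fails — 1R²2, 1R²0 but no w with 2Rw and 0R²w.
(d): fails — aR²a, aR²a but no w with aRw and aR²w.
(e): condition met.

(e)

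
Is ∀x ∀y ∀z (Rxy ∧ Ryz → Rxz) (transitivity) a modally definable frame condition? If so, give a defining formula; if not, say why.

This is a Sahlqvist condition; the 4 axiom □r → □□r defines it.
Suppose □r→□□r is valid. Take Rxy, Ryz and set V(r)={w : Rxw}. Then □r at x, so □□r at x, so □r at y, so r at z, i.e. Rxz.

Definable; □r → □□r defines it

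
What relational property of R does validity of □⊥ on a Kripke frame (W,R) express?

This schema is the Ver axiom.
Its frame correspondent is emptiness of R — ∀x ∀y ¬Rxy.

emptiness of R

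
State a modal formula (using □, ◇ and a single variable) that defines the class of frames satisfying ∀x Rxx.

□ψ → ψ

This is reflexivity; the standard corresponding axiom is T: □ψ → ψ.
Suppose □ψ→ψ is valid. At any x set V(ψ)={w : Rxw}. Then □ψ holds at x, so ψ holds at x, i.e. Rxx.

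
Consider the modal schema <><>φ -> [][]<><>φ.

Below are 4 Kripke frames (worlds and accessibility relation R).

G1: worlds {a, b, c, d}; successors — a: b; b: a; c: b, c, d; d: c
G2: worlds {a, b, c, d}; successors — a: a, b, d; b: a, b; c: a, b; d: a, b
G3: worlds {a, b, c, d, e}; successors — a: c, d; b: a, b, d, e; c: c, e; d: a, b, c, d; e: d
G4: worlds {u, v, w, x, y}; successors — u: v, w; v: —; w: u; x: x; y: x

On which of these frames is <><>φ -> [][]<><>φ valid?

G2

This is the axiom for a generalized confluence (Geach) condition; its first-order frame correspondent is forall x forall y forall z ((x R^2 y & x R^2 z) -> exists w (y = w & z R^2 w)).
G1: fails — cR²a, cR²b but no w with a=w and bR²w.
G2: holds.
G3: fails — aR²a, aR²c but no w with a=w and cR²w.
G4: fails — wR²v, wR²v but no t with v=t and vR²t.
Valid on: G2.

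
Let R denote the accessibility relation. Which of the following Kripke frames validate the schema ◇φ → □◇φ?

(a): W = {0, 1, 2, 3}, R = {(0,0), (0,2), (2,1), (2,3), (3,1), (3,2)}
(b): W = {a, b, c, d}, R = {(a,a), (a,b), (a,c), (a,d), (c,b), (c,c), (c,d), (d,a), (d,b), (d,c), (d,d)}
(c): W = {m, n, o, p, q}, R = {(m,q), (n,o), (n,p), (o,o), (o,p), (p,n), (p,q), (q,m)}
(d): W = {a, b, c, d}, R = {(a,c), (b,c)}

This is the axiom for the Euclidean property; its first-order frame correspondent is ∀x ∀y ∀z (Rxy ∧ Rxz → Ryz).
(a): fails — R02 and R00 but not R20.
(b): fails — Rab and Rab but not Rbb.
(c): fails — Rmq and Rmq but not Rqq.
(d): fails — Rac and Rac but not Rcc.
Valid on no frame.

none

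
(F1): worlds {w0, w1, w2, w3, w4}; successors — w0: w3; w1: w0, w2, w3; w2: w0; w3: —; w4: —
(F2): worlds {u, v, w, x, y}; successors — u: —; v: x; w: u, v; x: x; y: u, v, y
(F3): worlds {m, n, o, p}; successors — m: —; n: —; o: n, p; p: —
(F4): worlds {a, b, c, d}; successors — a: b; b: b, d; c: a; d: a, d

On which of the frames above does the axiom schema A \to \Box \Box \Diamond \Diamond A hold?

(F3)

Frame correspondent (Sahlqvist): \forall x \forall z (x R^2 z \to \exists w (x = w \wedge z R^2 w)) — i.e. a generalized confluence (Geach) condition.
(F1): fails — w1R²w0 but no w with w1=w and w0R²w.
(F2): fails — vR²x but no t with v=t and xR²t.
(F3): condition met.
(F4): fails — cR²b but no w with c=w and bR²w.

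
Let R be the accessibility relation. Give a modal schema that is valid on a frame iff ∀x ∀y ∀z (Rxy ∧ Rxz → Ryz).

◇ψ → □◇ψ

The condition is the Euclidean property. The 5 schema ◇ψ → □◇ψ defines it.
Suppose ◇ψ→□◇ψ is valid. Take Rxy, Rxz and set V(ψ)={y}. Then ◇ψ at x, so □◇ψ at x, so ◇ψ at z, so some w with Rzw has ψ; w=y, i.e. Rzy. By symmetry of the argument, Ryz.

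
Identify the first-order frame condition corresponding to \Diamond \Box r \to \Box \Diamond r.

Suppose ◇□r→□◇r is valid. Take Rxy, Rxz and set V(r)={w : Ryw}. Then □r at y so ◇□r at x, so □◇r at x, so ◇r at z, giving w with Rzw and Ryw.
Conversely, any frame satisfying \forall x \forall y \forall z (Rxy \wedge Rxz \to \exists w (Ryw \wedge Rzw)) validates the schema.
Frame condition: \forall x \forall y \forall z (Rxy \wedge Rxz \to \exists w (Ryw \wedge Rzw)).

convergence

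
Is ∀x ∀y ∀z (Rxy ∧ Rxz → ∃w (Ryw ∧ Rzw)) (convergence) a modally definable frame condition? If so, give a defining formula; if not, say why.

Yes, by ◇□p → □◇p

The condition is convergence. A defining modal formula is ◇□p → □◇p.
Suppose ◇□p→□◇p is valid. Take Rxy, Rxz and set V(p)={w : Ryw}. Then □p at y so ◇□p at x, so □◇p at x, so ◇p at z, giving w with Rzw and Ryw.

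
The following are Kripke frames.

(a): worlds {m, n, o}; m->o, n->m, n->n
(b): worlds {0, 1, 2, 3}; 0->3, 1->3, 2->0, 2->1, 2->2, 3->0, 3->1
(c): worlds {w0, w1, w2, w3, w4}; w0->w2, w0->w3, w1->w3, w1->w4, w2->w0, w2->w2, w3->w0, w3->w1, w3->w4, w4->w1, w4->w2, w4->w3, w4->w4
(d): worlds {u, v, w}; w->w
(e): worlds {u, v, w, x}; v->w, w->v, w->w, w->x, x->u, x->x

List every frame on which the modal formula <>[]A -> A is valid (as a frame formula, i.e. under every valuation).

Frame correspondent (Sahlqvist): forall x forall y (Rxy -> Ryx) — i.e. symmetry.
(a): fails — Rnm but not Rmn.
(b): fails — R20 but not R02.
(c): fails — Rw4w2 but not Rw2w4.
(d): condition met.
(e): fails — Rwx but not Rxw.

(d)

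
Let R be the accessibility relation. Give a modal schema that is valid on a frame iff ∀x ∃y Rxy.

A defining formula is □ψ → ◇ψ (the D axiom).
Suppose □ψ→◇ψ is valid. At any x set V(ψ)=W. Then □ψ at x, so ◇ψ at x, so x has a successor.

□ψ → ◇ψ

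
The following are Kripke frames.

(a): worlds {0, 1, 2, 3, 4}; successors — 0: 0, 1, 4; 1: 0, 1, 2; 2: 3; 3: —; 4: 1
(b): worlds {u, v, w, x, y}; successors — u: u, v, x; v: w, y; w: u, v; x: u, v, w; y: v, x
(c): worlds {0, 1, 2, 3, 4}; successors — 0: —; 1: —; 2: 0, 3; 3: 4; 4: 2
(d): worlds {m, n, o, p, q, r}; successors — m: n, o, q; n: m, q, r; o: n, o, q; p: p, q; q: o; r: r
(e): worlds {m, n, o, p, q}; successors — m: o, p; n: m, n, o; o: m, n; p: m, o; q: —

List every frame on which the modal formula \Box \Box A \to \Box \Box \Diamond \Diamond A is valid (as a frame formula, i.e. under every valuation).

(b), (d), (e)

This is the axiom for a generalized confluence (Geach) condition; its first-order frame correspondent is \forall x \forall z (x R^2 z \to \exists w (x R^2 w \wedge z R^2 w)).
(a): fails — 0R²2 but no w with 0R²w and 2R²w.
(b): condition met.
(c): fails — 2R²4 but no w with 2R²w and 4R²w.
(d): condition met.
(e): condition met.
Valid on: (b), (d), (e).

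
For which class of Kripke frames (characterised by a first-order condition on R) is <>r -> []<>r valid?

This schema is the 5 axiom.
Its frame correspondent is the Euclidean property — forall x forall y forall z (Rxy & Rxz -> Ryz).

the Euclidean property: forall x forall y forall z (Rxy & Rxz -> Ryz)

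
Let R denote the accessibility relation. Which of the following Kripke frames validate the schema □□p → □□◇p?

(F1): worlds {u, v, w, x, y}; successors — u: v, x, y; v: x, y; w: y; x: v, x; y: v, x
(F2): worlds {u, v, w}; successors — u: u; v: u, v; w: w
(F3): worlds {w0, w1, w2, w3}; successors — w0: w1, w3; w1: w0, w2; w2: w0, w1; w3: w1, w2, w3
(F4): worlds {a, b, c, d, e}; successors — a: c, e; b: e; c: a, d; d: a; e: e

(F1), (F2), (F3)

The schema corresponds to a generalized confluence (Geach) condition: ∀x ∀z (xR²z → ∃w (xR²w ∧ zRw)).
(F1): condition met.
(F2): condition met.
(F3): condition met.
(F4): fails — dR²c but no w with dR²w and cRw.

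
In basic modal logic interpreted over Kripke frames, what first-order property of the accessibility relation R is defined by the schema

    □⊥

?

emptiness of R: ∀x ∀y ¬Rxy

□⊥ is valid iff no world has any successor (otherwise □⊥ fails at any world with one).
Conversely, any frame satisfying ∀x ∀y ¬Rxy validates the schema.
So the correspondent is emptiness of R.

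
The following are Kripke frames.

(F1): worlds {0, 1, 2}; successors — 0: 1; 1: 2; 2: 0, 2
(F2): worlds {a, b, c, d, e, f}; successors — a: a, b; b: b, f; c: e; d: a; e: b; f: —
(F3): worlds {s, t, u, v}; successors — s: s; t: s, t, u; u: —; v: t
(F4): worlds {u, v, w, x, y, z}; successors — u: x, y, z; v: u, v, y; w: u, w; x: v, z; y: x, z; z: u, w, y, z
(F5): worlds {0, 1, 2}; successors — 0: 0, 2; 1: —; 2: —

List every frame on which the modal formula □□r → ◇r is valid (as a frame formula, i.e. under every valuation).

(F4)

The schema corresponds to a generalized confluence (Geach) condition: ∀x ∃w (xR²w ∧ xRw).
(F1): fails — at 0 but no w with 0R²w and 0Rw.
(F2): fails — at c but no w with cR²w and cRw.
(F3): fails — at u but no w with uR²w and uRw.
(F4): holds.
(F5): fails — at 1 but no w with 1R²w and 1Rw.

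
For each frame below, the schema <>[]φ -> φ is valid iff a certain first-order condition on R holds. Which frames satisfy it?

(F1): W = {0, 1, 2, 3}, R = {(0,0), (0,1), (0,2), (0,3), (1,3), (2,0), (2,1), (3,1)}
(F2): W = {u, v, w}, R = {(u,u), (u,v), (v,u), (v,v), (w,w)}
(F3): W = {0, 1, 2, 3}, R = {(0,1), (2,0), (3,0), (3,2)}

(F2)

This is the axiom for symmetry; its first-order frame correspondent is forall x forall y (Rxy -> Ryx).
(F1): fails — R01 but not R10.
(F2): holds.
(F3): fails — R01 but not R10.
Valid on: (F2).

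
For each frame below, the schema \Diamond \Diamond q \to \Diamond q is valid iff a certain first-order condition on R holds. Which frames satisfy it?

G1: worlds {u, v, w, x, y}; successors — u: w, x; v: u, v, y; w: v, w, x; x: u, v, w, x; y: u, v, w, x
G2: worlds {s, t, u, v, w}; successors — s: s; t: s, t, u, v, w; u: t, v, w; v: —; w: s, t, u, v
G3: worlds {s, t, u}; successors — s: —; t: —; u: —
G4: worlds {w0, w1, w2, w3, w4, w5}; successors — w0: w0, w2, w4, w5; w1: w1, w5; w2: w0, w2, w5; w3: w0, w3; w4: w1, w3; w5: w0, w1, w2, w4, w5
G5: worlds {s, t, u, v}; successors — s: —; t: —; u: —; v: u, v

G3, G5

The schema corresponds to transitivity: \forall x \forall y \forall z (Rxy \wedge Ryz \to Rxz).
G1: fails — Ruw and Rwv but not Ruv.
G2: fails — Rwt and Rtw but not Rww.
G3: satisfies the condition.
G4: fails — Rw1w5 and Rw5w2 but not Rw1w2.
G5: satisfies the condition.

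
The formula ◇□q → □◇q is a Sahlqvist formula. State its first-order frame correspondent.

This schema is the .2 axiom.
Its frame correspondent is convergence — ∀x ∀y ∀z (Rxy ∧ Rxz → ∃w (Ryw ∧ Rzw)).

Convergence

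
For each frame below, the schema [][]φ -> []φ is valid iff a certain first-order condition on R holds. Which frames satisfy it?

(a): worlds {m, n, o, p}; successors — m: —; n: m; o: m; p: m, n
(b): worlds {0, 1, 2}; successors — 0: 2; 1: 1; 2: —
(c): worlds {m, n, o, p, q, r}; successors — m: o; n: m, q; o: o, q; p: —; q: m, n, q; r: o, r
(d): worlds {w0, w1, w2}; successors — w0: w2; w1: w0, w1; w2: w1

(c)

The schema corresponds to density: forall x forall y (Rxy -> exists z (Rxz & Rzy)).
(a): fails — Rnm but no z with Rnz and Rzm.
(b): fails — R02 but no z with R0z and Rz2.
(c): holds.
(d): fails — Rw0w2 but no z with Rw0z and Rzw2.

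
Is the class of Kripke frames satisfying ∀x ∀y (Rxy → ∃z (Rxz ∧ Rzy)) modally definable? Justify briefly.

Yes: it is density, defined by the C4 schema □□q → □q.
Suppose □□q→□q is valid. Take Rxy and set V(q)={w : xR²w}. Then □□q at x, so □q at x, so q at y, i.e. ∃z(Rxz∧Rzy).

Yes, by □□q → □q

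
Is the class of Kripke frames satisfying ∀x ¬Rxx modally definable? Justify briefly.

Modal frame validity is preserved under surjective bounded morphisms.
The 2-cycle (worlds s,t with s→t→s) is irreflexive, and the map sending every world to a single reflexive point • is a surjective bounded morphism (forth: every edge maps to (•,•); back: every world has a successor). So any modal formula valid on the 2-cycle is also valid on the reflexive point, which is not irreflexive.
So no modal formula (or set of formulas) defines exactly the irreflexive frames.

No — not modally definable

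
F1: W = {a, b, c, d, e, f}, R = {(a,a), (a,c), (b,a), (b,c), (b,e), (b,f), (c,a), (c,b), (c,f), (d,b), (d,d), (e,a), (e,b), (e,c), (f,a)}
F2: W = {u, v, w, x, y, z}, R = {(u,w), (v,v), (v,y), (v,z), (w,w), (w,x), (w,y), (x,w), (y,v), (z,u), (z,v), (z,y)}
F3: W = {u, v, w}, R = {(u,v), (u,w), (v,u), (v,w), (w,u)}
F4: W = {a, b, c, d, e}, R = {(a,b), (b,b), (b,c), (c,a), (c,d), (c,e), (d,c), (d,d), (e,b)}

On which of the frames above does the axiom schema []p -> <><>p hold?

F1, F2, F4

This is the axiom for a generalized confluence (Geach) condition; its first-order frame correspondent is forall x exists w (xRw & x R^2 w).
F1: condition met.
F2: condition met.
F3: fails — at w but no t with wRt and wR²t.
F4: condition met.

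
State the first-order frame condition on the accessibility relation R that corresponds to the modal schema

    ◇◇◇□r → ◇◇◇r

∀x ∀y (xR³y → ∃w (yRw ∧ xR³w))

This is a Sahlqvist (Geach-type) schema ◇^3□^1r → □^0◇^3r.
Minimal-valuation argument: fix x; take any y with xR^3y and any z with xR^0z. Set V(r) to the set of worlds R-reachable from y in exactly 1 step. Then □^1r holds at y, so the antecedent holds at x; validity forces ◇^3r at z, giving a w with zR^3w and yR^1w.
First-order correspondent: ∀x ∀y (xR³y → ∃w (yRw ∧ xR³w)).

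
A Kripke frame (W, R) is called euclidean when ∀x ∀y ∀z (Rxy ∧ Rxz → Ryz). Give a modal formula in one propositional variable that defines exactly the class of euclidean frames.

This is the Euclidean property; the standard corresponding axiom is 5: ◇ψ → □◇ψ.
Suppose ◇ψ→□◇ψ is valid. Take Rxy, Rxz and set V(ψ)={y}. Then ◇ψ at x, so □◇ψ at x, so ◇ψ at z, so some w with Rzw has ψ; w=y, i.e. Rzy. By symmetry of the argument, Ryz.

◇ψ → □◇ψ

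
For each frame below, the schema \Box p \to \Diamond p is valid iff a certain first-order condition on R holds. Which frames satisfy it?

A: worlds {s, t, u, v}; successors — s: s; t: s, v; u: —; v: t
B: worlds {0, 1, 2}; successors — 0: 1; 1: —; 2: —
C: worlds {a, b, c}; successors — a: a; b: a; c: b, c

C

The schema corresponds to seriality: \forall x \exists y Rxy.
A: fails — world u has no successor.
B: fails — world 1 has no successor.
C: satisfies the condition.
Valid on: C.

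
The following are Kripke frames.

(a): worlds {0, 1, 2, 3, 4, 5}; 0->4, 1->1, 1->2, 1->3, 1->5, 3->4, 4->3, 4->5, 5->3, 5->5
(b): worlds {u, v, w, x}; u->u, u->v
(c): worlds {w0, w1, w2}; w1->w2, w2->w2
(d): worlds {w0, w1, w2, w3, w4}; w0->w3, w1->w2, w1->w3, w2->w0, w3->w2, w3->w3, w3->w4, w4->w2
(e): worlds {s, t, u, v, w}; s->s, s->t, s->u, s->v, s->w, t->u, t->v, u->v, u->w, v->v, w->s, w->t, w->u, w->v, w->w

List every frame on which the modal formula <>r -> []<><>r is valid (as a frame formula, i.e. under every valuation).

(c)

The schema corresponds to a generalized confluence (Geach) condition: forall x forall y forall z ((xRy & xRz) -> exists w (y = w & z R^2 w)).
(a): fails — 1R1, 1R2 but no w with 1=w and 2R²w.
(b): fails — uRu, uRv but no t with u=t and vR²t.
(c): satisfies the condition.
(d): fails — w1Rw2, w1Rw2 but no w with w2=w and w2R²w.
(e): fails — sRs, sRt but no w* with s=w* and tR²w*.
Valid on: (c).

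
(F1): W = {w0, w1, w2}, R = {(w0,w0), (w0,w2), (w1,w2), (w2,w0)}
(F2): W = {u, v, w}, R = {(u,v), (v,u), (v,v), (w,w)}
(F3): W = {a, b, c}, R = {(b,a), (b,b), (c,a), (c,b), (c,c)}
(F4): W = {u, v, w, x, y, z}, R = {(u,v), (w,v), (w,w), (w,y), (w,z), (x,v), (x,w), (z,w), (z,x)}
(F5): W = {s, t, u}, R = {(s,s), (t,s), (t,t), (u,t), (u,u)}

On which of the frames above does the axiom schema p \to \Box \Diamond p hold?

(F2)

The schema corresponds to symmetry: \forall x \forall y (Rxy \to Ryx).
(F1): fails — Rw1w2 but not Rw2w1.
(F2): holds.
(F3): fails — Rba but not Rab.
(F4): fails — Ruv but not Rvu.
(F5): fails — Rut but not Rtu.
Valid on: (F2).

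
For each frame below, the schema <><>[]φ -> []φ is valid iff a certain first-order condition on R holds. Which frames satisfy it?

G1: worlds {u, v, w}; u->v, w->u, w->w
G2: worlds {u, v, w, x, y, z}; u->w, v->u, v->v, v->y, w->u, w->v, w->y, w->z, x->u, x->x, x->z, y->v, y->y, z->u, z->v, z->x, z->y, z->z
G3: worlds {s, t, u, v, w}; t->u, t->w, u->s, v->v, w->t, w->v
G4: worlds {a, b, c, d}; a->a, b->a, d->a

G4

This is the axiom for a generalized confluence (Geach) condition; its first-order frame correspondent is forall x forall y forall z ((x R^2 y & xRz) -> exists w (yRw & z = w)).
G1: fails — wR²u, wRu but no t with uRt and u=t.
G2: fails — uR²v, uRw but no t with vRt and w=t.
G3: fails — tR²s, tRu but no w* with sRw* and u=w*.
G4: condition met.
Valid on: G4.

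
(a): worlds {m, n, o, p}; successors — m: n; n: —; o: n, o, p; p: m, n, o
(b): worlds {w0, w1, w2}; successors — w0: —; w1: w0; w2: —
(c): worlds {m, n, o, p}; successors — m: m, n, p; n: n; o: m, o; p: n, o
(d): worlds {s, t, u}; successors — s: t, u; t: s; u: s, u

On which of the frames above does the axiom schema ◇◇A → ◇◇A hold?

(a), (b), (c), (d)

The schema corresponds to a generalized confluence (Geach) condition: ∀x ∀y (xR²y → ∃w (y = w ∧ xR²w)).
(a): holds.
(b): holds.
(c): holds.
(d): holds.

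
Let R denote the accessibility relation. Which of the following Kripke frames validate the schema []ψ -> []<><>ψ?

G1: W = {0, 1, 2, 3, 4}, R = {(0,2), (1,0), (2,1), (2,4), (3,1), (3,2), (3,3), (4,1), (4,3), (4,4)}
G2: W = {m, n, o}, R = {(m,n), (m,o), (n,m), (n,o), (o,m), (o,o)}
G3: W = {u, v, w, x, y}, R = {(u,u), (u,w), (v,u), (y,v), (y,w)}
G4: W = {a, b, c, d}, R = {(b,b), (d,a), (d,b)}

This is the axiom for a generalized confluence (Geach) condition; its first-order frame correspondent is forall x forall z (xRz -> exists w (xRw & z R^2 w)).
G1: fails — 0R2 but no w with 0Rw and 2R²w.
G2: holds.
G3: fails — uRw but no t with uRt and wR²t.
G4: fails — dRa but no w with dRw and aR²w.

G2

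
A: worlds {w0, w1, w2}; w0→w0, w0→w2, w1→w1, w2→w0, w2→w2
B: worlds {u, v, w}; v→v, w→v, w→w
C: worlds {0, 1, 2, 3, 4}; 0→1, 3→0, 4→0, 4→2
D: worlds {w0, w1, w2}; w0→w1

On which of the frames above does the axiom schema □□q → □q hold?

A, B

This is the axiom for density; its first-order frame correspondent is ∀x ∀y (Rxy → ∃z (Rxz ∧ Rzy)).
A: holds.
B: holds.
C: fails — R01 but no z with R0z and Rz1.
D: fails — Rw0w1 but no z with Rw0z and Rzw1.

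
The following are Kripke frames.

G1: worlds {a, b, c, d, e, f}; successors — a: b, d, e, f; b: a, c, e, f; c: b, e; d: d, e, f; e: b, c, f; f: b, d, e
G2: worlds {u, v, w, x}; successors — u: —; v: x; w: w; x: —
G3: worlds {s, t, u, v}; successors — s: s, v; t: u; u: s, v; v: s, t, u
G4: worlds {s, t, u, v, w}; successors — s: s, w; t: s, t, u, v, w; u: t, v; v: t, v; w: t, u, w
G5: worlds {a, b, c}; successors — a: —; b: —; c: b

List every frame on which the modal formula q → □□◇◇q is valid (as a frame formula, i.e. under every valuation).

The schema corresponds to a generalized confluence (Geach) condition: ∀x ∀z (xR²z → ∃w (x = w ∧ zR²w)).
G1: fails — aR²b but no w with a=w and bR²w.
G2: satisfies the condition.
G3: fails — tR²v but no w with t=w and vR²w.
G4: fails — vR²s but no w* with v=w* and sR²w*.
G5: satisfies the condition.

G2, G5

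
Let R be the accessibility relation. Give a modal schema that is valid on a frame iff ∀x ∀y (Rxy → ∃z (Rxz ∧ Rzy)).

□□s → □s

This is density; the standard corresponding axiom is C4: □□s → □s.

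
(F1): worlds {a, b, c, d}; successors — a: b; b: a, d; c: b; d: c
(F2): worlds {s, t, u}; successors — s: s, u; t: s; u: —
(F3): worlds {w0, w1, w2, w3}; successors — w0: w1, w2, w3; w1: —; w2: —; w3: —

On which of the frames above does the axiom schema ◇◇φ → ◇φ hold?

(F3)

This is the axiom for a generalized confluence (Geach) condition; its first-order frame correspondent is ∀x ∀y (xR²y → ∃w (y = w ∧ xRw)).
(F1): fails — aR²a but no w with a=w and aRw.
(F2): fails — tR²u but no w with u=w and tRw.
(F3): ✓.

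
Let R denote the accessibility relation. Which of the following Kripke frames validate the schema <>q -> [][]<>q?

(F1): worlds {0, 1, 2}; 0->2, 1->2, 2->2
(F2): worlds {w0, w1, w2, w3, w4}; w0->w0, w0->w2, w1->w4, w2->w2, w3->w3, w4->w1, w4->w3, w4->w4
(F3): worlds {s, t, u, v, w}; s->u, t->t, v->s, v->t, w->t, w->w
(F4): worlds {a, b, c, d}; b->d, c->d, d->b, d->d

Frame correspondent (Sahlqvist): forall x forall y forall z ((xRy & x R^2 z) -> exists w (y = w & zRw)) — i.e. a generalized confluence (Geach) condition.
(F1): satisfies the condition.
(F2): fails — w0Rw0, w0R²w2 but no w with w0=w and w2Rw.
(F3): fails — vRs, vR²t but no w* with s=w* and tRw*.
(F4): fails — dRb, dR²b but no w with b=w and bRw.

(F1)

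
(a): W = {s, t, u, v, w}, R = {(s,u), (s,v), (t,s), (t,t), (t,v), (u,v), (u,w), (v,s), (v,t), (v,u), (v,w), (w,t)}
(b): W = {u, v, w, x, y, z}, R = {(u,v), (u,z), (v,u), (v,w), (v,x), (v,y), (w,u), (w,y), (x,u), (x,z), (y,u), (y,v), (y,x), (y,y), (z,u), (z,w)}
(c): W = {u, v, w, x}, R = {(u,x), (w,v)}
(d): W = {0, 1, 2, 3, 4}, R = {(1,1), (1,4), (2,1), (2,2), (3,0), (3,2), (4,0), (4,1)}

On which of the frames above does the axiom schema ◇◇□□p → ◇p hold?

(a), (c)

The schema corresponds to a generalized confluence (Geach) condition: ∀x ∀y (xR²y → ∃w (yR²w ∧ xRw)).
(a): satisfies the condition.
(b): fails — uR²u but no t with uR²t and uRt.
(c): satisfies the condition.
(d): fails — 1R²0 but no w with 0R²w and 1Rw.
Valid on: (a), (c).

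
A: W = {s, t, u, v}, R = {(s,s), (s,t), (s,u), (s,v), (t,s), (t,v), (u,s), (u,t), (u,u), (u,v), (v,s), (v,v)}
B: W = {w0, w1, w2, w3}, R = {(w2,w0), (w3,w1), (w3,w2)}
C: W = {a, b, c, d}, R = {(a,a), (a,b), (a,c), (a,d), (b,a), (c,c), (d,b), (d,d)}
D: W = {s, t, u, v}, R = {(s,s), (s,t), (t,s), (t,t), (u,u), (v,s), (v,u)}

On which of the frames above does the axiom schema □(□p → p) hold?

Frame correspondent (Sahlqvist): ∀x ∀y (Rxy → Ryy) — i.e. shift-reflexivity.
A: fails — Rut but not Rtt.
B: fails — Rw3w1 but not Rw1w1.
C: fails — Rab but not Rbb.
D: satisfies the condition.
Valid on: D.

D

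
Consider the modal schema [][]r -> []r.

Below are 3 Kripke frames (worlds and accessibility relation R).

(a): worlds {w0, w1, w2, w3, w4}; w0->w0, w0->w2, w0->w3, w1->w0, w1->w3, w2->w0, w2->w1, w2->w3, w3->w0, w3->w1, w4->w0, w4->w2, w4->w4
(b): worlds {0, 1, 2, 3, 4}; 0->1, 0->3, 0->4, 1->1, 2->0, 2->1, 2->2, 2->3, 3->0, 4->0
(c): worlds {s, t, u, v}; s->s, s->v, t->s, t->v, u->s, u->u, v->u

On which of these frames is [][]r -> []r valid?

(c)

Frame correspondent (Sahlqvist): forall x forall y (Rxy -> exists z (Rxz & Rzy)) — i.e. density.
(a): fails — Rw3w1 but no z with Rw3z and Rzw1.
(b): fails — R04 but no z with R0z and Rz4.
(c): satisfies the condition.
Valid on: (c).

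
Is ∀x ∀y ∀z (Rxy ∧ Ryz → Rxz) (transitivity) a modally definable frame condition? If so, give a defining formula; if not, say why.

Definable; □q → □□q defines it

Yes: it is transitivity, defined by the 4 schema □q → □□q.
Suppose □q→□□q is valid. Take Rxy, Ryz and set V(q)={w : Rxw}. Then □q at x, so □□q at x, so □q at y, so q at z, i.e. Rxz.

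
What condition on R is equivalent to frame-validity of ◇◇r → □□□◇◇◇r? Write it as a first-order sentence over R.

∀x ∀y ∀z ((xR²y ∧ xR³z) → ∃w (y = w ∧ zR³w))

This is a Sahlqvist (Geach-type) schema ◇^2□^0r → □^3◇^3r.
Minimal-valuation argument: fix x; take any y with xR^2y and any z with xR^3z. Set V(r) to the set of worlds R-reachable from y in exactly 0 steps. Then □^0r holds at y, so the antecedent holds at x; validity forces ◇^3r at z, giving a w with zR^3w and yR^0w.
First-order correspondent: ∀x ∀y ∀z ((xR²y ∧ xR³z) → ∃w (y = w ∧ zR³w)).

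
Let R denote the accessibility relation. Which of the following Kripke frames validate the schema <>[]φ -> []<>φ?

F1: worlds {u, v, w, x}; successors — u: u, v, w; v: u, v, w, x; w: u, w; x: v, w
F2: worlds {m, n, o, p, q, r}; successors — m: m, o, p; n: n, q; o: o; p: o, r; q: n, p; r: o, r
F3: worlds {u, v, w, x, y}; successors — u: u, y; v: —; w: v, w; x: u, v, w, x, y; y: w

F1

Frame correspondent (Sahlqvist): forall x forall y forall z (Rxy & Rxz -> exists w (Ryw & Rzw)) — i.e. convergence.
F1: condition met.
F2: fails — Rqp and Rqn but p and n have no common successor.
F3: fails — Ruu and Ruy but u and y have no common successor.
Valid on: F1.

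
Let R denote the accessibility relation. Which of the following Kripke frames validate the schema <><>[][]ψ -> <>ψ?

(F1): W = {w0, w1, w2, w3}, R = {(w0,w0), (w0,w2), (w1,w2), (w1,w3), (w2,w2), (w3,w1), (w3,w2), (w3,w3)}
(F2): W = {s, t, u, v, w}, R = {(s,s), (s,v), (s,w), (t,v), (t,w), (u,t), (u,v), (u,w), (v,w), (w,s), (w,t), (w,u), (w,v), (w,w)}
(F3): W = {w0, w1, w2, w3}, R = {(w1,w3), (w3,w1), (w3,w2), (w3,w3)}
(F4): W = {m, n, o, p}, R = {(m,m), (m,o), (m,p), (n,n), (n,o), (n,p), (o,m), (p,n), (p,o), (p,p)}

(F1), (F2), (F4)

Frame correspondent (Sahlqvist): forall x forall y (x R^2 y -> exists w (y R^2 w & xRw)) — i.e. a generalized confluence (Geach) condition.
(F1): condition met.
(F2): condition met.
(F3): fails — w1R²w2 but no w with w2R²w and w1Rw.
(F4): condition met.
Valid on: (F1), (F2), (F4).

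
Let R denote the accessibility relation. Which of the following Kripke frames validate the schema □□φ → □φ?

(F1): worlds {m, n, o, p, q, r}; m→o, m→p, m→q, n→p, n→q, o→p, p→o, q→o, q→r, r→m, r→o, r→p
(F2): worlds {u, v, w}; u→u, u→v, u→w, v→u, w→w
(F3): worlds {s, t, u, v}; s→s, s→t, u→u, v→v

(F2), (F3)

The schema corresponds to density: ∀x ∀y (Rxy → ∃z (Rxz ∧ Rzy)).
(F1): fails — Rop but no z with Roz and Rzp.
(F2): ✓.
(F3): ✓.
Valid on: (F2), (F3).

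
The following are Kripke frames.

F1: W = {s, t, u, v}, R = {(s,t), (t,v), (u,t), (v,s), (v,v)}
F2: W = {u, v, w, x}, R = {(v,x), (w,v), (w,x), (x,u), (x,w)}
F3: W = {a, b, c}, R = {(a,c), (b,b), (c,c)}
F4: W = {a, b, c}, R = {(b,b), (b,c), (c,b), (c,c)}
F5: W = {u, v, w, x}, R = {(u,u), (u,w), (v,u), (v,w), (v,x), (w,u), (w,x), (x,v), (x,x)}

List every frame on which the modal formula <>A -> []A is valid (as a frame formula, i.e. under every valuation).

F3

Frame correspondent (Sahlqvist): forall x forall y forall z (Rxy & Rxz -> y = z) — i.e. partial functionality.
F1: fails — v sees both s and v.
F2: fails — w sees both v and x.
F3: ✓.
F4: fails — b sees both b and c.
F5: fails — u sees both u and w.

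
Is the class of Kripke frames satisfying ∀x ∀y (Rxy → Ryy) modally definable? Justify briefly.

The condition is shift-reflexivity. A defining modal formula is □(□q → q).
Suppose □(□q→q) is valid. Take Rxy and set V(q)={w : Ryw}. Then at y, □q holds; since □(□q→q) at x, □q→q at y, so q at y, i.e. Ryy.

Yes, by □(□q → q)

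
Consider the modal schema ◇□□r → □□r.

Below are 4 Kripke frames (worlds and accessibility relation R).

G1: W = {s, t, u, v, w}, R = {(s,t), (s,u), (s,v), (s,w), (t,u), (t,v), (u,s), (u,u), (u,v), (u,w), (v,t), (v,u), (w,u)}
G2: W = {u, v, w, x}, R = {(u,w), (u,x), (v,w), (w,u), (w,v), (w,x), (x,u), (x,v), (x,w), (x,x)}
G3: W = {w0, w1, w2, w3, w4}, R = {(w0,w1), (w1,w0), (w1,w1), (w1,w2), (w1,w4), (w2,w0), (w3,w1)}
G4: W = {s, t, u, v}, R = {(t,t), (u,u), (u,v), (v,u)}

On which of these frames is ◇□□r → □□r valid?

G4

Frame correspondent (Sahlqvist): ∀x ∀y ∀z ((xRy ∧ xR²z) → ∃w (yR²w ∧ z = w)) — i.e. a generalized confluence (Geach) condition.
G1: fails — sRv, sR²t but no w* with vR²w* and t=w*.
G2: fails — wRv, wR²w but no t with vR²t and w=t.
G3: fails — w1Rw2, w1R²w0 but no w with w2R²w and w0=w.
G4: satisfies the condition.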